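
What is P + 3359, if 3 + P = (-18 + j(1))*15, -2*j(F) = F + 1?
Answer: 3071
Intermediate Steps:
j(F) = -½ - F/2 (j(F) = -(F + 1)/2 = -(1 + F)/2 = -½ - F/2)
P = -288 (P = -3 + (-18 + (-½ - ½*1))*15 = -3 + (-18 + (-½ - ½))*15 = -3 + (-18 - 1)*15 = -3 - 19*15 = -3 - 285 = -288)
P + 3359 = -288 + 3359 = 3071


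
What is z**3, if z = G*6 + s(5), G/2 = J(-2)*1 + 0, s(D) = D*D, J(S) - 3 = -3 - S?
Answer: 117649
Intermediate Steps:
J(S) = -S (J(S) = 3 + (-3 - S) = -S)
s(D) = D**2
G = 4 (G = 2*(-1*(-2)*1 + 0) = 2*(2*1 + 0) = 2*(2 + 0) = 2*2 = 4)
z = 49 (z = 4*6 + 5**2 = 24 + 25 = 49)
z**3 = 49**3 = 117649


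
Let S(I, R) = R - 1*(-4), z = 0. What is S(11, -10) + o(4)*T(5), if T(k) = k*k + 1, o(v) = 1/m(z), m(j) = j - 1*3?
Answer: -44/3 ≈ -14.667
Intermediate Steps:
m(j) = -3 + j (m(j) = j - 3 = -3 + j)
o(v) = -1/3 (o(v) = 1/(-3 + 0) = 1/(-3) = -1/3)
T(k) = 1 + k**2 (T(k) = k**2 + 1 = 1 + k**2)
S(I, R) = 4 + R (S(I, R) = R + 4 = 4 + R)
S(11, -10) + o(4)*T(5) = (4 - 10) - (1 + 5**2)/3 = -6 - (1 + 25)/3 = -6 - 1/3*26 = -6 - 26/3 = -44/3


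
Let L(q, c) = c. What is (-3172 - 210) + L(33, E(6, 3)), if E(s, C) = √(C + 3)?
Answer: -3382 + √6 ≈ -3379.6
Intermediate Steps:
E(s, C) = √(3 + C)
(-3172 - 210) + L(33, E(6, 3)) = (-3172 - 210) + √(3 + 3) = -3382 + √6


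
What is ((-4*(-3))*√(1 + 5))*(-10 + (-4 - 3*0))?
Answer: -168*√6 ≈ -411.51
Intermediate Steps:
((-4*(-3))*√(1 + 5))*(-10 + (-4 - 3*0)) = (12*√6)*(-10 + (-4 + 0)) = (12*√6)*(-10 - 4) = (12*√6)*(-14) = -168*√6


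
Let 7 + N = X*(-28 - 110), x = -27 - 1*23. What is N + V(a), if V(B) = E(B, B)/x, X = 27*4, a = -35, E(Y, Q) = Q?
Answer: -149103/10 ≈ -14910.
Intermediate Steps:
x = -50 (x = -27 - 23 = -50)
X = 108
N = -14911 (N = -7 + 108*(-28 - 110) = -7 + 108*(-138) = -7 - 14904 = -14911)
V(B) = -B/50 (V(B) = B/(-50) = B*(-1/50) = -B/50)
N + V(a) = -14911 - 1/50*(-35) = -14911 + 7/10 = -149103/10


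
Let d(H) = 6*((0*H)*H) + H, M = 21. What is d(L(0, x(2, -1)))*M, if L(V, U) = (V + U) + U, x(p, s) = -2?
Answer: -84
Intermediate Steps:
L(V, U) = V + 2*U (L(V, U) = (U + V) + U = V + 2*U)
d(H) = H (d(H) = 6*(0*H) + H = 6*0 + H = 0 + H = H)
d(L(0, x(2, -1)))*M = (0 + 2*(-2))*21 = (0 - 4)*21 = -4*21 = -84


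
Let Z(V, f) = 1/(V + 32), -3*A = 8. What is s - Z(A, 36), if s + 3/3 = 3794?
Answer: 333781/88 ≈ 3793.0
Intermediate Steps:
A = -8/3 (A = -⅓*8 = -8/3 ≈ -2.6667)
Z(V, f) = 1/(32 + V)
s = 3793 (s = -1 + 3794 = 3793)
s - Z(A, 36) = 3793 - 1/(32 - 8/3) = 3793 - 1/88/3 = 3793 - 1*3/88 = 3793 - 3/88 = 333781/88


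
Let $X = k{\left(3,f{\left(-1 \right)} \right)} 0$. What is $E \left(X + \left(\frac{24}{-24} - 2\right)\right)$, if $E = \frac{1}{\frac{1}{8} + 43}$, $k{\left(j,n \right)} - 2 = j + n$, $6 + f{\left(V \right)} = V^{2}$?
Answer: $- \frac{8}{115} \approx -0.069565$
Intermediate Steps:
$f{\left(V \right)} = -6 + V^{2}$
$k{\left(j,n \right)} = 2 + j + n$ ($k{\left(j,n \right)} = 2 + \left(j + n\right) = 2 + j + n$)
$E = \frac{8}{345}$ ($E = \frac{1}{\frac{1}{8} + 43} = \frac{1}{\frac{345}{8}} = \frac{8}{345} \approx 0.023188$)
$X = 0$ ($X = \left(2 + 3 - \left(6 - \left(-1\right)^{2}\right)\right) 0 = \left(2 + 3 + \left(-6 + 1\right)\right) 0 = \left(2 + 3 - 5\right) 0 = 0 \cdot 0 = 0$)
$E \left(X + \left(\frac{24}{-24} - 2\right)\right) = \frac{8 \left(0 + \left(\frac{24}{-24} - 2\right)\right)}{345} = \frac{8 \left(0 + \left(24 \left(- \frac{1}{24}\right) - 2\right)\right)}{345} = \frac{8 \left(0 - 3\right)}{345} = \frac{8}{345} \left(-3\right) = - \frac{8}{115}$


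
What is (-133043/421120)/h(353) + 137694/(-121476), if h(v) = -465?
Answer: -42369791987/37401772800 ≈ -1.1328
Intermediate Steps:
(-133043/421120)/h(353) + 137694/(-121476) = -133043/421120/(-465) + 137694/(-121476) = -133043*1/421120*(-1/465) + 137694*(-1/121476) = -133043/421120*(-1/465) - 433/382 = 133043/195820800 - 433/382 = -42369791987/37401772800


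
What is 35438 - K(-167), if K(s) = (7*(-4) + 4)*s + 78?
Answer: 31352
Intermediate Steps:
K(s) = 78 - 24*s (K(s) = (-28 + 4)*s + 78 = -24*s + 78 = 78 - 24*s)
35438 - K(-167) = 35438 - (78 - 24*(-167)) = 35438 - (78 + 4008) = 35438 - 1*4086 = 35438 - 4086 = 31352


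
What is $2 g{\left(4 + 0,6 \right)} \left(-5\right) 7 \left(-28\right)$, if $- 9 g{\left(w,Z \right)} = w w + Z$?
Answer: $- \frac{43120}{9} \approx -4791.1$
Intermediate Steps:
$g{\left(w,Z \right)} = - \frac{Z}{9} - \frac{w^{2}}{9}$ ($g{\left(w,Z \right)} = - \frac{w w + Z}{9} = - \frac{w^{2} + Z}{9} = - \frac{Z + w^{2}}{9} = - \frac{Z}{9} - \frac{w^{2}}{9}$)
$2 g{\left(4 + 0,6 \right)} \left(-5\right) 7 \left(-28\right) = 2 \left(\left(- \frac{1}{9}\right) 6 - \frac{\left(4 + 0\right)^{2}}{9}\right) \left(-5\right) 7 \left(-28\right) = 2 \left(- \frac{2}{3} - \frac{4^{2}}{9}\right) \left(-5\right) 7 \left(-28\right) = 2 \left(- \frac{2}{3} - \frac{16}{9}\right) \left(-5\right) 7 \left(-28\right) = 2 \left(- \frac{22}{9}\right) \left(-5\right) 7 \left(-28\right) = \left(- \frac{44}{9}\right) \left(-5\right) 7 \left(-28\right) = \frac{220}{9} \cdot 7 \left(-28\right) = \frac{1540}{9} \left(-28\right) = - \frac{43120}{9}$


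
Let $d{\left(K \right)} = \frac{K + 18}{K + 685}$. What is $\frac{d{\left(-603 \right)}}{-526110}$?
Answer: $\frac{3}{221236} \approx 1.356 \cdot 10^{-5}$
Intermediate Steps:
$d{\left(K \right)} = \frac{18 + K}{685 + K}$
$\frac{d{\left(-603 \right)}}{-526110} = \frac{\frac{1}{685 - 603} \left(18 - 603\right)}{-526110} = \frac{1}{82} \left(-585\right) \left(- \frac{1}{526110}\right) = \left(- \frac{585}{82}\right) \left(- \frac{1}{526110}\right) = \frac{3}{221236}$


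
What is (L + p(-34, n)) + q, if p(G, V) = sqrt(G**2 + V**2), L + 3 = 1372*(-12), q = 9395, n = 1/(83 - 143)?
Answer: -7072 + sqrt(4161601)/60 ≈ -7038.0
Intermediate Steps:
n = -1/60 (n = 1/(-60) = -1/60 ≈ -0.016667)
L = -16467 (L = -3 + 1372*(-12) = -3 - 16464 = -16467)
(L + p(-34, n)) + q = (-16467 + sqrt((-34)**2 + (-1/60)**2)) + 9395 = (-16467 + sqrt(1156 + 1/3600)) + 9395 = (-16467 + sqrt(4161601/3600)) + 9395 = (-16467 + sqrt(4161601)/60) + 9395 = -7072 + sqrt(4161601)/60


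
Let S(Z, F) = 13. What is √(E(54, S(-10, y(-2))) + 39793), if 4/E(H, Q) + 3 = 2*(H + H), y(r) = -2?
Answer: √1805369469/213 ≈ 199.48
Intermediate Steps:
E(H, Q) = 4/(-3 + 4*H) (E(H, Q) = 4/(-3 + 2*(H + H)) = 4/(-3 + 2*(2*H)) = 4/(-3 + 4*H))
√(E(54, S(-10, y(-2))) + 39793) = √(4/(-3 + 4*54) + 39793) = √(4/(-3 + 216) + 39793) = √(4/213 + 39793) = √(8475913/213) = √1805369469/213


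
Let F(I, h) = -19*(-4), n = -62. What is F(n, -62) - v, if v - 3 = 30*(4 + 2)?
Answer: -107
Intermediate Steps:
v = 183 (v = 3 + 30*(4 + 2) = 3 + 30*6 = 3 + 180 = 183)
F(I, h) = 76
F(n, -62) - v = 76 - 1*183 = 76 - 183 = -107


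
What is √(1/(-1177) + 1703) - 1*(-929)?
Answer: 929 + √2359214110/1177 ≈ 970.27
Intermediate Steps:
√(1/(-1177) + 1703) - 1*(-929) = √(-1/1177 + 1703) + 929 = √(2004430/1177) + 929 = √2359214110/1177 + 929 = 929 + √2359214110/1177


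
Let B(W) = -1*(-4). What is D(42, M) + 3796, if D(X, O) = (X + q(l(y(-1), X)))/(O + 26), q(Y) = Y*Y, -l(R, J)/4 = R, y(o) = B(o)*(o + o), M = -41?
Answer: 55874/15 ≈ 3724.9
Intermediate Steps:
B(W) = 4
y(o) = 8*o (y(o) = 4*(o + o) = 4*(2*o) = 8*o)
l(R, J) = -4*R
q(Y) = Y**2
D(X, O) = (1024 + X)/(26 + O) (D(X, O) = (X + (-32*(-1))**2)/(O + 26) = (X + (-4*(-8))**2)/(26 + O) = (X + 32**2)/(26 + O) = (X + 1024)/(26 + O) = (1024 + X)/(26 + O))
D(42, M) + 3796 = (1024 + 42)/(26 - 41) + 3796 = 1066/(-15) + 3796 = -1/15*1066 + 3796 = -1066/15 + 3796 = 55874/15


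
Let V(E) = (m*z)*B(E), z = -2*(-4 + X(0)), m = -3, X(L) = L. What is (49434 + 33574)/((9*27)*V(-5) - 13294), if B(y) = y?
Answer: 41504/7933 ≈ 5.2318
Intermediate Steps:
z = 8 (z = -2*(-4 + 0) = -2*(-4) = 8)
V(E) = -24*E (V(E) = (-3*8)*E = -24*E)
(49434 + 33574)/((9*27)*V(-5) - 13294) = (49434 + 33574)/((9*27)*(-24*(-5)) - 13294) = 83008/(243*120 - 13294) = 83008/(29160 - 13294) = 83008/15866 = 83008*(1/15866) = 41504/7933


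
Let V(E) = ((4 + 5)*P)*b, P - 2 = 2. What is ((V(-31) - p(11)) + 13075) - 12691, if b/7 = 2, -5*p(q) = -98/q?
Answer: 48742/55 ≈ 886.22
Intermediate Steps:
p(q) = 98/(5*q) (p(q) = -(-98)/(5*q) = 98/(5*q))
P = 4 (P = 2 + 2 = 4)
b = 14 (b = 7*2 = 14)
V(E) = 504 (V(E) = ((4 + 5)*4)*14 = (9*4)*14 = 36*14 = 504)
((V(-31) - p(11)) + 13075) - 12691 = ((504 - 98/(5*11)) + 13075) - 12691 = ((504 - 1*98/55) + 13075) - 12691 = ((504 - 98/55) + 13075) - 12691 = (27622/55 + 13075) - 12691 = 746747/55 - 12691 = 48742/55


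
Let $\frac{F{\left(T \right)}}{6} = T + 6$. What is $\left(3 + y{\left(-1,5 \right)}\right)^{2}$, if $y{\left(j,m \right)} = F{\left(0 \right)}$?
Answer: $1521$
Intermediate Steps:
$F{\left(T \right)} = 36 + 6 T$ ($F{\left(T \right)} = 6 \left(T + 6\right) = 6 \left(6 + T\right) = 36 + 6 T$)
$y{\left(j,m \right)} = 36$ ($y{\left(j,m \right)} = 36 + 6 \cdot 0 = 36 + 0 = 36$)
$\left(3 + y{\left(-1,5 \right)}\right)^{2} = \left(3 + 36\right)^{2} = 39^{2} = 1521$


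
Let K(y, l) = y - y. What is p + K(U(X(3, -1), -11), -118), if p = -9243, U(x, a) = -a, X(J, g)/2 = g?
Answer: -9243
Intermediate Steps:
X(J, g) = 2*g
K(y, l) = 0
p + K(U(X(3, -1), -11), -118) = -9243 + 0 = -9243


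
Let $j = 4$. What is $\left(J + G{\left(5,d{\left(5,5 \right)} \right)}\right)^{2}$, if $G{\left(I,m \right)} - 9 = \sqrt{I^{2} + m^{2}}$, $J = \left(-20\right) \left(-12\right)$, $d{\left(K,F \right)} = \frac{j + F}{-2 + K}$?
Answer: $\left(249 + \sqrt{34}\right)^{2} \approx 64939.0$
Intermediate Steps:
$d{\left(K,F \right)} = \frac{4 + F}{-2 + K}$
$J = 240$
$G{\left(I,m \right)} = 9 + \sqrt{I^{2} + m^{2}}$
$\left(J + G{\left(5,d{\left(5,5 \right)} \right)}\right)^{2} = \left(240 + \left(9 + \sqrt{5^{2} + \left(\frac{4 + 5}{-2 + 5}\right)^{2}}\right)\right)^{2} = \left(240 + \left(9 + \sqrt{25 + \left(\frac{1}{3} \cdot 9\right)^{2}}\right)\right)^{2} = \left(240 + \left(9 + \sqrt{25 + 3^{2}}\right)\right)^{2} = \left(240 + \left(9 + \sqrt{25 + 9}\right)\right)^{2} = \left(240 + \left(9 + \sqrt{34}\right)\right)^{2} = \left(249 + \sqrt{34}\right)^{2}$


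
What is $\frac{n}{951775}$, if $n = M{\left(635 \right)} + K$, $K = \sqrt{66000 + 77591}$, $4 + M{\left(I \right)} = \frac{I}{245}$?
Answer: $- \frac{69}{46636975} + \frac{\sqrt{143591}}{951775} \approx 0.00039665$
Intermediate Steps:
$M{\left(I \right)} = -4 + \frac{I}{245}$
$K = \sqrt{143591} \approx 378.93$
$n = - \frac{69}{49} + \sqrt{143591}$ ($n = \left(-4 + \frac{1}{245} \cdot 635\right) + \sqrt{143591} = \left(-4 + \frac{127}{49}\right) + \sqrt{143591} = - \frac{69}{49} + \sqrt{143591} \approx 377.53$)
$\frac{n}{951775} = \frac{- \frac{69}{49} + \sqrt{143591}}{951775} = \left(- \frac{69}{49} + \sqrt{143591}\right) \frac{1}{951775} = - \frac{69}{46636975} + \frac{\sqrt{143591}}{951775}$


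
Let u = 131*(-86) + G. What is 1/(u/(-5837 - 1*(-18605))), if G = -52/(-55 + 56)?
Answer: -6384/5659 ≈ -1.1281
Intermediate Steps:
G = -52 (G = -52/1 = -52*1 = -52)
u = -11318 (u = 131*(-86) - 52 = -11266 - 52 = -11318)
1/(u/(-5837 - 1*(-18605))) = 1/(-11318/(-5837 - 1*(-18605))) = 1/(-11318/(-5837 + 18605)) = 1/(-11318/12768) = 1/(-11318*1/12768) = 1/(-5659/6384) = -6384/5659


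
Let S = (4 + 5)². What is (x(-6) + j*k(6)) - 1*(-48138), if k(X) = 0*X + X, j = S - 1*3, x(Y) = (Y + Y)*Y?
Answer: 48678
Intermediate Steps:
x(Y) = 2*Y² (x(Y) = (2*Y)*Y = 2*Y²)
S = 81 (S = 9² = 81)
j = 78 (j = 81 - 1*3 = 81 - 3 = 78)
k(X) = X (k(X) = 0 + X = X)
(x(-6) + j*k(6)) - 1*(-48138) = (2*(-6)² + 78*6) - 1*(-48138) = (2*36 + 468) + 48138 = (72 + 468) + 48138 = 540 + 48138 = 48678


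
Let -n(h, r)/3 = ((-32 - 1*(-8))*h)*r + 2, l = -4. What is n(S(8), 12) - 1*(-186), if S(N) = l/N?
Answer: -252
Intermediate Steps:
S(N) = -4/N
n(h, r) = -6 + 72*h*r (n(h, r) = -3*(((-32 - 1*(-8))*h)*r + 2) = -3*(((-32 + 8)*h)*r + 2) = -3*((-24*h)*r + 2) = -3*(-24*h*r + 2) = -3*(2 - 24*h*r) = -6 + 72*h*r)
n(S(8), 12) - 1*(-186) = (-6 + 72*(-4/8)*12) - 1*(-186) = (-6 + 72*(-4*⅛)*12) + 186 = (-6 + 72*(-½)*12) + 186 = (-6 - 432) + 186 = -438 + 186 = -252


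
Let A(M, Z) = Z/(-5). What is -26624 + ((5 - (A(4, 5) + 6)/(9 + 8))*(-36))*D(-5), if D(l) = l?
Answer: -438208/17 ≈ -25777.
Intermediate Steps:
A(M, Z) = -Z/5 (A(M, Z) = Z*(-⅕) = -Z/5)
-26624 + ((5 - (A(4, 5) + 6)/(9 + 8))*(-36))*D(-5) = -26624 + ((5 - (-⅕*5 + 6)/(9 + 8))*(-36))*(-5) = -26624 + ((5 - (-1 + 6)/17)*(-36))*(-5) = -26624 + ((5 - 5/17)*(-36))*(-5) = -26624 + ((80/17)*(-36))*(-5) = -26624 - 2880/17*(-5) = -26624 + 14400/17 = -438208/17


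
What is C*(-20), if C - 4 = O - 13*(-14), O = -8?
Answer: -3560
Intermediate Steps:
C = 178 (C = 4 + (-8 - 13*(-14)) = 4 + (-8 + 182) = 4 + 174 = 178)
C*(-20) = 178*(-20) = -3560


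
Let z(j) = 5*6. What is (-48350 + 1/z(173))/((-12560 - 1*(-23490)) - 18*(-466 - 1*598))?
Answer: -1450499/902460 ≈ -1.6073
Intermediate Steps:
z(j) = 30
(-48350 + 1/z(173))/((-12560 - 1*(-23490)) - 18*(-466 - 1*598)) = (-48350 + 1/30)/((-12560 - 1*(-23490)) - 18*(-466 - 1*598)) = (-48350 + 1/30)/((-12560 + 23490) - 18*(-466 - 598)) = -1450499/(30*(10930 - 18*(-1064))) = -1450499/(30*(10930 + 19152)) = -1450499/30/30082 = -1450499/30*1/30082 = -1450499/902460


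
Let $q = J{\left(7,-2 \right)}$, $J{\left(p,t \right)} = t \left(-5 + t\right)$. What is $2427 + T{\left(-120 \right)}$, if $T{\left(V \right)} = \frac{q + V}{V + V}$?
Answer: $\frac{291293}{120} \approx 2427.4$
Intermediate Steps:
$q = 14$ ($q = - 2 \left(-5 - 2\right) = \left(-2\right) \left(-7\right) = 14$)
$T{\left(V \right)} = \frac{14 + V}{2 V}$ ($T{\left(V \right)} = \frac{14 + V}{V + V} = \frac{14 + V}{2 V}$)
$2427 + T{\left(-120 \right)} = 2427 + \frac{14 - 120}{2 \left(-120\right)} = 2427 + \frac{1}{2} \left(- \frac{1}{120}\right) \left(-106\right) = 2427 + \frac{53}{120} = \frac{291293}{120}$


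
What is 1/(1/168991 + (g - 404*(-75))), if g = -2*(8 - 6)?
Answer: 168991/5119751337 ≈ 3.3008e-5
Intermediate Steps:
g = -4 (g = -2*2 = -4)
1/(1/168991 + (g - 404*(-75))) = 1/(1/168991 + (-4 - 404*(-75))) = 1/(1/168991 + (-4 + 30300)) = 1/(1/168991 + 30296) = 1/(5119751337/168991) = 168991/5119751337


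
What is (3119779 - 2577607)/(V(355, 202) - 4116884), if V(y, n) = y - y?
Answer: -135543/1029221 ≈ -0.13169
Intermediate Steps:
V(y, n) = 0
(3119779 - 2577607)/(V(355, 202) - 4116884) = (3119779 - 2577607)/(0 - 4116884) = 542172/(-4116884) = 542172*(-1/4116884) = -135543/1029221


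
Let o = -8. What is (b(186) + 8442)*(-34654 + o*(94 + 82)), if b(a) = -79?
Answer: -301586506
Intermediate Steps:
(b(186) + 8442)*(-34654 + o*(94 + 82)) = (-79 + 8442)*(-34654 - 8*(94 + 82)) = 8363*(-34654 - 8*176) = 8363*(-34654 - 1408) = 8363*(-36062) = -301586506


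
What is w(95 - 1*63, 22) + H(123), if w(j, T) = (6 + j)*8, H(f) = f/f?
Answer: 305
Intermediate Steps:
H(f) = 1
w(j, T) = 48 + 8*j
w(95 - 1*63, 22) + H(123) = (48 + 8*(95 - 1*63)) + 1 = (48 + 8*(95 - 63)) + 1 = (48 + 8*32) + 1 = (48 + 256) + 1 = 304 + 1 = 305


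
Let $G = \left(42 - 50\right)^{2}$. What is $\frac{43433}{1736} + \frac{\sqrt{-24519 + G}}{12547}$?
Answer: $\frac{43433}{1736} + \frac{i \sqrt{24455}}{12547} \approx 25.019 + 0.012464 i$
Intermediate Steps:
$G = 64$ ($G = \left(-8\right)^{2} = 64$)
$\frac{43433}{1736} + \frac{\sqrt{-24519 + G}}{12547} = \frac{43433}{1736} + \frac{\sqrt{-24519 + 64}}{12547} = 43433 \cdot \frac{1}{1736} + \sqrt{-24455} \cdot \frac{1}{12547} = \frac{43433}{1736} + i \sqrt{24455} \cdot \frac{1}{12547} = \frac{43433}{1736} + \frac{i \sqrt{24455}}{12547}$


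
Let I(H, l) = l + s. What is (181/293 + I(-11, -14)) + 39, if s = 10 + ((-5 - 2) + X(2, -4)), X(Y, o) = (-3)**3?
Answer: 474/293 ≈ 1.6177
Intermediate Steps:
X(Y, o) = -27
s = -24 (s = 10 + ((-5 - 2) - 27) = 10 + (-7 - 27) = 10 - 34 = -24)
I(H, l) = -24 + l (I(H, l) = l - 24 = -24 + l)
(181/293 + I(-11, -14)) + 39 = (181/293 + (-24 - 14)) + 39 = (181*(1/293) - 38) + 39 = (181/293 - 38) + 39 = -10953/293 + 39 = 474/293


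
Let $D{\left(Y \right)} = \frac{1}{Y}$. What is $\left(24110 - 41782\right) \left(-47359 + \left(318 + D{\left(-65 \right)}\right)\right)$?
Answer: $\frac{54035073552}{65} \approx 8.3131 \cdot 10^{8}$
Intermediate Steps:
$\left(24110 - 41782\right) \left(-47359 + \left(318 + D{\left(-65 \right)}\right)\right) = \left(24110 - 41782\right) \left(-47359 + \left(318 + \frac{1}{-65}\right)\right) = - 17672 \left(-47359 + \left(318 - \frac{1}{65}\right)\right) = - 17672 \left(-47359 + \frac{20669}{65}\right) = \left(-17672\right) \left(- \frac{3057666}{65}\right) = \frac{54035073552}{65}$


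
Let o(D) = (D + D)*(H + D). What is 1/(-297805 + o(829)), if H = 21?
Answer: 1/1111495 ≈ 8.9969e-7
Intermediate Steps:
o(D) = 2*D*(21 + D) (o(D) = (D + D)*(21 + D) = (2*D)*(21 + D) = 2*D*(21 + D))
1/(-297805 + o(829)) = 1/(-297805 + 2*829*(21 + 829)) = 1/(-297805 + 2*829*850) = 1/(-297805 + 1409300) = 1/1111495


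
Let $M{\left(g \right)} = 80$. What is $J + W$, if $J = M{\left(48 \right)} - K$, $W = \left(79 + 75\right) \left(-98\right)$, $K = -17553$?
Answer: $2541$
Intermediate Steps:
$W = -15092$ ($W = 154 \left(-98\right) = -15092$)
$J = 17633$ ($J = 80 - -17553 = 80 + 17553 = 17633$)
$J + W = 17633 - 15092 = 2541$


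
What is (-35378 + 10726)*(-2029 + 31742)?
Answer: -732484876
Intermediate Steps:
(-35378 + 10726)*(-2029 + 31742) = -24652*29713 = -732484876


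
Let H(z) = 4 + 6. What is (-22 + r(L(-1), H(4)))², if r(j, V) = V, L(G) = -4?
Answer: 144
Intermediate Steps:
H(z) = 10
(-22 + r(L(-1), H(4)))² = (-22 + 10)² = (-12)² = 144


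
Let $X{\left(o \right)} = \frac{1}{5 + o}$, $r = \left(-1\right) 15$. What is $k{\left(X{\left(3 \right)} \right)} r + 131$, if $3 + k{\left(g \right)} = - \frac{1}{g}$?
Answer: $296$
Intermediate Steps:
$r = -15$
$k{\left(g \right)} = -3 - \frac{1}{g}$
$k{\left(X{\left(3 \right)} \right)} r + 131 = \left(-3 - \frac{1}{\frac{1}{5 + 3}}\right) \left(-15\right) + 131 = \left(-3 - \frac{1}{\frac{1}{8}}\right) \left(-15\right) + 131 = \left(-3 - 8\right) \left(-15\right) + 131 = \left(-11\right) \left(-15\right) + 131 = 165 + 131 = 296$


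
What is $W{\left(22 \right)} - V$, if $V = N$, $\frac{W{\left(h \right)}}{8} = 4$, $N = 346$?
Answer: $-314$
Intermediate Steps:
$W{\left(h \right)} = 32$ ($W{\left(h \right)} = 8 \cdot 4 = 32$)
$V = 346$
$W{\left(22 \right)} - V = 32 - 346 = -314$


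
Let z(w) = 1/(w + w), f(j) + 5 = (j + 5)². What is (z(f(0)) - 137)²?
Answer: 30019441/1600 ≈ 18762.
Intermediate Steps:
f(j) = -5 + (5 + j)² (f(j) = -5 + (j + 5)² = -5 + (5 + j)²)
z(w) = 1/(2*w)
(z(f(0)) - 137)² = (1/(2*(-5 + (5 + 0)²)) - 137)² = (1/(2*(-5 + 5²)) - 137)² = (1/(2*(-5 + 25)) - 137)² = ((½)/20 - 137)² = ((½)*(1/20) - 137)² = (1/40 - 137)² = (-5479/40)² = 30019441/1600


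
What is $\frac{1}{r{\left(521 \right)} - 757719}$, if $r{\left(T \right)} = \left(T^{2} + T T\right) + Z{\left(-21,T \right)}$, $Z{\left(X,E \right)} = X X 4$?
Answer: $- \frac{1}{213073} \approx -4.6932 \cdot 10^{-6}$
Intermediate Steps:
$Z{\left(X,E \right)} = 4 X^{2}$ ($Z{\left(X,E \right)} = X^{2} \cdot 4 = 4 X^{2}$)
$r{\left(T \right)} = 1764 + 2 T^{2}$ ($r{\left(T \right)} = \left(T^{2} + T T\right) + 4 \left(-21\right)^{2} = \left(T^{2} + T^{2}\right) + 4 \cdot 441 = 2 T^{2} + 1764 = 1764 + 2 T^{2}$)
$\frac{1}{r{\left(521 \right)} - 757719} = \frac{1}{\left(1764 + 2 \cdot 521^{2}\right) - 757719} = \frac{1}{\left(1764 + 2 \cdot 271441\right) - 757719} = \frac{1}{\left(1764 + 542882\right) - 757719} = \frac{1}{544646 - 757719} = \frac{1}{-213073} = - \frac{1}{213073}$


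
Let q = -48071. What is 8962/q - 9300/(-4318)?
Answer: 204181192/103785289 ≈ 1.9673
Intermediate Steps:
8962/q - 9300/(-4318) = 8962/(-48071) - 9300/(-4318) = 8962*(-1/48071) - 9300*(-1/4318) = -8962/48071 + 4650/2159 = 204181192/103785289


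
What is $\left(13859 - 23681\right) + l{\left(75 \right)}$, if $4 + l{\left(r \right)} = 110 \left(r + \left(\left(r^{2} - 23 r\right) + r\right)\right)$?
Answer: $435674$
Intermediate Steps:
$l{\left(r \right)} = -4 - 2310 r + 110 r^{2}$ ($l{\left(r \right)} = -4 + 110 \left(r + \left(\left(r^{2} - 23 r\right) + r\right)\right) = -4 + 110 \left(r + \left(r^{2} - 22 r\right)\right) = -4 + 110 \left(r^{2} - 21 r\right) = -4 + \left(- 2310 r + 110 r^{2}\right) = -4 - 2310 r + 110 r^{2}$)
$\left(13859 - 23681\right) + l{\left(75 \right)} = \left(13859 - 23681\right) - \left(173254 - 618750\right) = -9822 - -445496 = -9822 + 445496 = 435674$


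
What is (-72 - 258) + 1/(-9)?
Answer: -2971/9 ≈ -330.11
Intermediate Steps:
(-72 - 258) + 1/(-9) = -330 - 1/9 = -2971/9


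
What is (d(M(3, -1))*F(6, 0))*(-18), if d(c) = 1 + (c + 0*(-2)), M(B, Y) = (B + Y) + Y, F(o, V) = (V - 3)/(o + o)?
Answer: 9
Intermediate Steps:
F(o, V) = (-3 + V)/(2*o) (F(o, V) = (-3 + V)/((2*o)) = (-3 + V)*(1/(2*o)) = (-3 + V)/(2*o))
M(B, Y) = B + 2*Y
d(c) = 1 + c (d(c) = 1 + (c + 0) = 1 + c)
(d(M(3, -1))*F(6, 0))*(-18) = ((1 + (3 + 2*(-1)))*((1/2)*(-3 + 0)/6))*(-18) = ((1 + (3 - 2))*((1/2)*(1/6)*(-3)))*(-18) = ((1 + 1)*(-1/4))*(-18) = (2*(-1/4))*(-18) = -1/2*(-18) = 9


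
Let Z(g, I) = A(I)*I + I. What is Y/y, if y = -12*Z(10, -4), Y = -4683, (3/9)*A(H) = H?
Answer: 1561/176 ≈ 8.8693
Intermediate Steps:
A(H) = 3*H
Z(g, I) = I + 3*I² (Z(g, I) = (3*I)*I + I = 3*I² + I = I + 3*I²)
y = -528 (y = -(-48)*(1 + 3*(-4)) = -(-48)*(1 - 12) = -(-48)*(-11) = -12*44 = -528)
Y/y = -4683/(-528) = -4683*(-1/528) = 1561/176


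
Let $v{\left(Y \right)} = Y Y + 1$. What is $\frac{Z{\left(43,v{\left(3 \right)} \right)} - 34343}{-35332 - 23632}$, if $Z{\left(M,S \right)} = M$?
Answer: $\frac{8575}{14741} \approx 0.58171$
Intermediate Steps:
$v{\left(Y \right)} = 1 + Y^{2}$ ($v{\left(Y \right)} = Y^{2} + 1 = 1 + Y^{2}$)
$\frac{Z{\left(43,v{\left(3 \right)} \right)} - 34343}{-35332 - 23632} = \frac{43 - 34343}{-35332 - 23632} = - \frac{34300}{-35332 - 23632} = - \frac{34300}{-58964} = \left(-34300\right) \left(- \frac{1}{58964}\right) = \frac{8575}{14741}$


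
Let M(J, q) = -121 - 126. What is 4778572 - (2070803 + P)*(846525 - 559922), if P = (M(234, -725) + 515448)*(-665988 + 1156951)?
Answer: -72495282873615126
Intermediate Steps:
M(J, q) = -247
P = 252944628563 (P = (-247 + 515448)*(-665988 + 1156951) = 515201*490963 = 252944628563)
4778572 - (2070803 + P)*(846525 - 559922) = 4778572 - (2070803 + 252944628563)*(846525 - 559922) = 4778572 - 252946699366*286603 = 4778572 - 1*72495282878393698 = 4778572 - 72495282878393698 = -72495282873615126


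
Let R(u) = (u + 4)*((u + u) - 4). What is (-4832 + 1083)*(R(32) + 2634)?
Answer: -17972706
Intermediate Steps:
R(u) = (-4 + 2*u)*(4 + u) (R(u) = (4 + u)*(2*u - 4) = (4 + u)*(-4 + 2*u) = (-4 + 2*u)*(4 + u))
(-4832 + 1083)*(R(32) + 2634) = (-4832 + 1083)*((-16 + 2*32² + 4*32) + 2634) = -3749*((-16 + 2*1024 + 128) + 2634) = -3749*((-16 + 2048 + 128) + 2634) = -3749*(2160 + 2634) = -3749*4794 = -17972706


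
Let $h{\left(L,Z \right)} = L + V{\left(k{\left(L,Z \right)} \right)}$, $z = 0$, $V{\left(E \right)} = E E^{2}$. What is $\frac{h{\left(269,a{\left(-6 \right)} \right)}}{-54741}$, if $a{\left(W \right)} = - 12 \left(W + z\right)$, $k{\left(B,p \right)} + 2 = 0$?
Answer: $- \frac{87}{18247} \approx -0.0047679$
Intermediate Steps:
$k{\left(B,p \right)} = -2$ ($k{\left(B,p \right)} = -2 + 0 = -2$)
$V{\left(E \right)} = E^{3}$
$a{\left(W \right)} = - 12 W$ ($a{\left(W \right)} = - 12 \left(W + 0\right) = - 12 W$)
$h{\left(L,Z \right)} = -8 + L$ ($h{\left(L,Z \right)} = L + \left(-2\right)^{3} = L - 8 = -8 + L$)
$\frac{h{\left(269,a{\left(-6 \right)} \right)}}{-54741} = \frac{-8 + 269}{-54741} = 261 \left(- \frac{1}{54741}\right) = - \frac{87}{18247}$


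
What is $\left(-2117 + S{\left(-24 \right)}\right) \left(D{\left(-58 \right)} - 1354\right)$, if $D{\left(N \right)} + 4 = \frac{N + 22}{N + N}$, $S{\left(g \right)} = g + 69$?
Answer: $\frac{81580856}{29} \approx 2.8131 \cdot 10^{6}$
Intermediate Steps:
$S{\left(g \right)} = 69 + g$
$D{\left(N \right)} = -4 + \frac{22 + N}{2 N}$ ($D{\left(N \right)} = -4 + \frac{N + 22}{N + N} = -4 + \frac{22 + N}{2 N}$)
$\left(-2117 + S{\left(-24 \right)}\right) \left(D{\left(-58 \right)} - 1354\right) = \left(-2117 + \left(69 - 24\right)\right) \left(\left(- \frac{7}{2} + \frac{11}{-58}\right) - 1354\right) = \left(-2117 + 45\right) \left(\left(- \frac{7}{2} + 11 \left(- \frac{1}{58}\right)\right) - 1354\right) = - 2072 \left(\left(- \frac{7}{2} - \frac{11}{58}\right) - 1354\right) = - 2072 \left(- \frac{107}{29} - 1354\right) = \left(-2072\right) \left(- \frac{39373}{29}\right) = \frac{81580856}{29}$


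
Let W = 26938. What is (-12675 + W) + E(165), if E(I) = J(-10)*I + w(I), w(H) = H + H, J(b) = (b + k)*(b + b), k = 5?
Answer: 31093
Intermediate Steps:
J(b) = 2*b*(5 + b) (J(b) = (b + 5)*(b + b) = (5 + b)*(2*b) = 2*b*(5 + b))
w(H) = 2*H
E(I) = 102*I (E(I) = (2*(-10)*(5 - 10))*I + 2*I = (2*(-10)*(-5))*I + 2*I = 100*I + 2*I = 102*I)
(-12675 + W) + E(165) = (-12675 + 26938) + 102*165 = 14263 + 16830 = 31093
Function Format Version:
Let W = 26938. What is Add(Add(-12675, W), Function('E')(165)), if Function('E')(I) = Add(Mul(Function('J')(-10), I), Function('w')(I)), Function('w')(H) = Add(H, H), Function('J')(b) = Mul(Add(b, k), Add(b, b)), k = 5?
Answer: 31093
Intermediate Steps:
Function('J')(b) = Mul(2, b, Add(5, b)) (Function('J')(b) = Mul(Add(b, 5), Add(b, b)) = Mul(Add(5, b), Mul(2, b)) = Mul(2, b, Add(5, b)))
Function('w')(H) = Mul(2, H)
Function('E')(I) = Mul(102, I) (Function('E')(I) = Add(Mul(Mul(2, -10, Add(5, -10)), I), Mul(2, I)) = Add(Mul(Mul(2, -10, -5), I), Mul(2, I)) = Add(Mul(100, I), Mul(2, I)) = Mul(102, I))
Add(Add(-12675, W), Function('E')(165)) = Add(Add(-12675, 26938), Mul(102, 165)) = Add(14263, 16830) = 31093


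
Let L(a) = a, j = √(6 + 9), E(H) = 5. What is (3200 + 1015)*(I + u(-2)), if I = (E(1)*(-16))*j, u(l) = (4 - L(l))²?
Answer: 151740 - 337200*√15 ≈ -1.1542e+6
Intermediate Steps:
j = √15 ≈ 3.8730
u(l) = (4 - l)²
I = -80*√15 (I = (5*(-16))*√15 = -80*√15 ≈ -309.84)
(3200 + 1015)*(I + u(-2)) = (3200 + 1015)*(-80*√15 + (-4 - 2)²) = 4215*(-80*√15 + (-6)²) = 4215*(-80*√15 + 36) = 4215*(36 - 80*√15) = 151740 - 337200*√15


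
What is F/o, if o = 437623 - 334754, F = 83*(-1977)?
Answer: -164091/102869 ≈ -1.5951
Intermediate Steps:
F = -164091
o = 102869
F/o = -164091/102869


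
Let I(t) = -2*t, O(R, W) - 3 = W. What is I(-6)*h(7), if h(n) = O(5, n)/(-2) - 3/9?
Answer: -64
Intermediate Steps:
O(R, W) = 3 + W
h(n) = -11/6 - n/2 (h(n) = (3 + n)/(-2) - 3/9 = (3 + n)*(-½) - 3*⅑ = (-3/2 - n/2) - ⅓ = -11/6 - n/2)
I(-6)*h(7) = (-2*(-6))*(-11/6 - ½*7) = 12*(-11/6 - 7/2) = 12*(-16/3) = -64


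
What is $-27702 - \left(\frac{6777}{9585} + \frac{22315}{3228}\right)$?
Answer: $- \frac{31753561933}{1145940} \approx -27710.0$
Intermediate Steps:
$-27702 - \left(\frac{6777}{9585} + \frac{22315}{3228}\right) = -27702 - \left(6777 \cdot \frac{1}{9585} + 22315 \cdot \frac{1}{3228}\right) = -27702 - \left(\frac{251}{355} + \frac{22315}{3228}\right) = -27702 - \frac{8732053}{1145940} = - \frac{31753561933}{1145940}$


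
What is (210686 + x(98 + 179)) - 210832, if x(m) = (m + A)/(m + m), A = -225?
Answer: -40416/277 ≈ -145.91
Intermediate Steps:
x(m) = (-225 + m)/(2*m) (x(m) = (m - 225)/(m + m) = (-225 + m)/((2*m)) = (-225 + m)*(1/(2*m)) = (-225 + m)/(2*m))
(210686 + x(98 + 179)) - 210832 = (210686 + (-225 + (98 + 179))/(2*(98 + 179))) - 210832 = (210686 + (1/2)*(-225 + 277)/277) - 210832 = (210686 + (1/2)*(1/277)*52) - 210832 = (210686 + 26/277) - 210832 = 58360048/277 - 210832 = -40416/277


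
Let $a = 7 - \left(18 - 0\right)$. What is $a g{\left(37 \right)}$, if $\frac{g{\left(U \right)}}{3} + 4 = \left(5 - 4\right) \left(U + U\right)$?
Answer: $-2310$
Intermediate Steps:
$g{\left(U \right)} = -12 + 6 U$ ($g{\left(U \right)} = -12 + 3 \left(5 - 4\right) \left(U + U\right) = -12 + 3 \cdot 1 \cdot 2 U = -12 + 3 \cdot 2 U = -12 + 6 U$)
$a = -11$ ($a = 7 - \left(18 + 0\right) = 7 - 18 = -11$)
$a g{\left(37 \right)} = - 11 \left(-12 + 6 \cdot 37\right) = - 11 \left(-12 + 222\right) = \left(-11\right) 210 = -2310$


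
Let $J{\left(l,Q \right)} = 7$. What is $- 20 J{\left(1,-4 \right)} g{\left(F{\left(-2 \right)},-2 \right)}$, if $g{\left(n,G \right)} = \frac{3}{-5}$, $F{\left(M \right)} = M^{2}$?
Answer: $84$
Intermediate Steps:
$g{\left(n,G \right)} = - \frac{3}{5}$ ($g{\left(n,G \right)} = 3 \left(- \frac{1}{5}\right) = - \frac{3}{5}$)
$- 20 J{\left(1,-4 \right)} g{\left(F{\left(-2 \right)},-2 \right)} = \left(-20\right) 7 \left(- \frac{3}{5}\right) = \left(-140\right) \left(- \frac{3}{5}\right) = 84$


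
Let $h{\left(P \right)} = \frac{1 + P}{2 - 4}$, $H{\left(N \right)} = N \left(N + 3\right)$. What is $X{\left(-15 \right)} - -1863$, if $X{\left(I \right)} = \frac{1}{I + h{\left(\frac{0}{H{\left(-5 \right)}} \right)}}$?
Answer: $\frac{57751}{31} \approx 1862.9$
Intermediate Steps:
$H{\left(N \right)} = N \left(3 + N\right)$
$h{\left(P \right)} = - \frac{1}{2} - \frac{P}{2}$ ($h{\left(P \right)} = \frac{1 + P}{-2} = \left(1 + P\right) \left(- \frac{1}{2}\right) = - \frac{1}{2} - \frac{P}{2}$)
$X{\left(I \right)} = \frac{1}{- \frac{1}{2} + I}$ ($X{\left(I \right)} = \frac{1}{I - \left(\frac{1}{2} + \frac{0 \frac{1}{\left(-5\right) \left(3 - 5\right)}}{2}\right)} = \frac{1}{I - \left(\frac{1}{2} + \frac{0 \frac{1}{\left(-5\right) \left(-2\right)}}{2}\right)} = \frac{1}{I - \left(\frac{1}{2} + \frac{0 \cdot \frac{1}{10}}{2}\right)} = \frac{1}{I - \frac{1}{2}} = \frac{1}{- \frac{1}{2} + I}$)
$X{\left(-15 \right)} - -1863 = \frac{2}{-1 + 2 \left(-15\right)} - -1863 = \frac{2}{-1 - 30} + 1863 = \frac{2}{-31} + 1863 = 2 \left(- \frac{1}{31}\right) + 1863 = - \frac{2}{31} + 1863 = \frac{57751}{31}$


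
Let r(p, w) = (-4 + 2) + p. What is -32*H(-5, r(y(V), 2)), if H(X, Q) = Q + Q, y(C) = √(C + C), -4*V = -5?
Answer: 128 - 32*√10 ≈ 26.807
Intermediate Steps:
V = 5/4 (V = -¼*(-5) = 5/4 ≈ 1.2500)
y(C) = √2*√C (y(C) = √(2*C) = √2*√C)
r(p, w) = -2 + p
H(X, Q) = 2*Q
-32*H(-5, r(y(V), 2)) = -64*(-2 + √2*√(5/4)) = -64*(-2 + √2*(√5/2)) = -64*(-2 + √10/2) = -32*(-4 + √10) = 128 - 32*√10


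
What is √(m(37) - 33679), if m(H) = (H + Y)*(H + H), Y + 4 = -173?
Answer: I*√44039 ≈ 209.85*I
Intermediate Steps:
Y = -177 (Y = -4 - 173 = -177)
m(H) = 2*H*(-177 + H) (m(H) = (H - 177)*(H + H) = (-177 + H)*(2*H) = 2*H*(-177 + H))
√(m(37) - 33679) = √(2*37*(-177 + 37) - 33679) = √(2*37*(-140) - 33679) = √(-10360 - 33679) = √(-44039) = I*√44039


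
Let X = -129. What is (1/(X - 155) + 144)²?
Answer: 1672401025/80656 ≈ 20735.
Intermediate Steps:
(1/(X - 155) + 144)² = (1/(-129 - 155) + 144)² = (1/(-284) + 144)² = (-1/284 + 144)² = (40895/284)² = 1672401025/80656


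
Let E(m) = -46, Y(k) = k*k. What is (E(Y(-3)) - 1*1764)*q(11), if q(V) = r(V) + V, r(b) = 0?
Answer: -19910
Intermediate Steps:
Y(k) = k²
q(V) = V (q(V) = 0 + V = V)
(E(Y(-3)) - 1*1764)*q(11) = (-46 - 1*1764)*11 = (-46 - 1764)*11 = -1810*11 = -19910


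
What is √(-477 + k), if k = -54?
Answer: 3*I*√59 ≈ 23.043*I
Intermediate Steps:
√(-477 + k) = √(-477 - 54) = √(-531) = 3*I*√59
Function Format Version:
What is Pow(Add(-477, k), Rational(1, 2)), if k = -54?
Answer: Mul(3, I, Pow(59, Rational(1, 2))) ≈ Mul(23.043, I)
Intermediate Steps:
Pow(Add(-477, k), Rational(1, 2)) = Pow(Add(-477, -54), Rational(1, 2)) = Pow(-531, Rational(1, 2)) = Mul(3, I, Pow(59, Rational(1, 2)))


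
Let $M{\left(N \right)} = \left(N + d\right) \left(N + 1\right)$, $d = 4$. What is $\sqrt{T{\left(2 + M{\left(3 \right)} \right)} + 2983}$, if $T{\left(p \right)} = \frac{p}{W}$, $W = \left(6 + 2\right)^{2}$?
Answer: $\frac{\sqrt{190942}}{8} \approx 54.621$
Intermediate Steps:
$M{\left(N \right)} = \left(1 + N\right) \left(4 + N\right)$ ($M{\left(N \right)} = \left(N + 4\right) \left(N + 1\right) = \left(4 + N\right) \left(1 + N\right) = \left(1 + N\right) \left(4 + N\right)$)
$W = 64$ ($W = 8^{2} = 64$)
$T{\left(p \right)} = \frac{p}{64}$
$\sqrt{T{\left(2 + M{\left(3 \right)} \right)} + 2983} = \sqrt{\frac{2 + \left(4 + 3^{2} + 5 \cdot 3\right)}{64} + 2983} = \sqrt{\frac{2 + \left(4 + 9 + 15\right)}{64} + 2983} = \sqrt{\frac{2 + 28}{64} + 2983} = \sqrt{\frac{1}{64} \cdot 30 + 2983} = \sqrt{\frac{15}{32} + 2983} = \sqrt{\frac{95471}{32}} = \frac{\sqrt{190942}}{8}$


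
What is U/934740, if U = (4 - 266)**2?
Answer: 17161/233685 ≈ 0.073436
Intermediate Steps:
U = 68644 (U = (-262)**2 = 68644)
U/934740 = 68644/934740 = 68644*(1/934740) = 17161/233685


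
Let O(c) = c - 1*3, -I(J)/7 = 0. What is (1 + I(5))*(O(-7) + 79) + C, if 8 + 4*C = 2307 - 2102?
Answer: 473/4 ≈ 118.25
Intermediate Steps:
C = 197/4 (C = -2 + (2307 - 2102)/4 = -2 + (¼)*205 = -2 + 205/4 = 197/4 ≈ 49.250)
I(J) = 0 (I(J) = -7*0 = 0)
O(c) = -3 + c (O(c) = c - 3 = -3 + c)
(1 + I(5))*(O(-7) + 79) + C = (1 + 0)*((-3 - 7) + 79) + 197/4 = 1*(-10 + 79) + 197/4 = 1*69 + 197/4 = 69 + 197/4 = 473/4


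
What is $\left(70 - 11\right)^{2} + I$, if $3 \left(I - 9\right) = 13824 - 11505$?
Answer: $4263$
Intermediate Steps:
$I = 782$ ($I = 9 + \frac{13824 - 11505}{3} = 9 + \frac{1}{3} \cdot 2319 = 9 + 773 = 782$)
$\left(70 - 11\right)^{2} + I = \left(70 - 11\right)^{2} + 782 = 59^{2} + 782 = 3481 + 782 = 4263$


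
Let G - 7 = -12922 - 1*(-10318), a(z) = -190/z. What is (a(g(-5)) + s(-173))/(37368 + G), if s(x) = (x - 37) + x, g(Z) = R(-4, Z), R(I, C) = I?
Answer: -61/6322 ≈ -0.0096488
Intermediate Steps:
g(Z) = -4
s(x) = -37 + 2*x (s(x) = (-37 + x) + x = -37 + 2*x)
G = -2597 (G = 7 + (-12922 - 1*(-10318)) = 7 + (-12922 + 10318) = 7 - 2604 = -2597)
(a(g(-5)) + s(-173))/(37368 + G) = (-190/(-4) + (-37 + 2*(-173)))/(37368 - 2597) = (-190*(-1/4) + (-37 - 346))/34771 = (95/2 - 383)*(1/34771) = -671/2*1/34771 = -61/6322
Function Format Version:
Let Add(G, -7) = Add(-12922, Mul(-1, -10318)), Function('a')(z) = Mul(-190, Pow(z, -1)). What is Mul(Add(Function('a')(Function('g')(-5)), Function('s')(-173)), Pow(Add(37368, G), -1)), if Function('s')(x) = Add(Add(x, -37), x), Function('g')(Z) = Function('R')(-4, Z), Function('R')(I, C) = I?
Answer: Rational(-61, 6322) ≈ -0.0096488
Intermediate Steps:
Function('g')(Z) = -4
Function('s')(x) = Add(-37, Mul(2, x)) (Function('s')(x) = Add(Add(-37, x), x) = Add(-37, Mul(2, x)))
G = -2597 (G = Add(7, Add(-12922, Mul(-1, -10318))) = Add(7, Add(-12922, 10318)) = Add(7, -2604) = -2597)
Mul(Add(Function('a')(Function('g')(-5)), Function('s')(-173)), Pow(Add(37368, G), -1)) = Mul(Add(Mul(-190, Pow(-4, -1)), Add(-37, Mul(2, -173))), Pow(Add(37368, -2597), -1)) = Mul(Add(Mul(-190, Rational(-1, 4)), Add(-37, -346)), Pow(34771, -1)) = Mul(Add(Rational(95, 2), -383), Rational(1, 34771)) = Mul(Rational(-671, 2), Rational(1, 34771)) = Rational(-61, 6322)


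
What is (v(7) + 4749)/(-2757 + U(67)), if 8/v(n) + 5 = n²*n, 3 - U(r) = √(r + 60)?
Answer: -2210319090/1281761741 + 802585*√127/1281761741 ≈ -1.7174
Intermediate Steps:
U(r) = 3 - √(60 + r) (U(r) = 3 - √(r + 60) = 3 - √(60 + r))
v(n) = 8/(-5 + n³) (v(n) = 8/(-5 + n²*n) = 8/(-5 + n³))
(v(7) + 4749)/(-2757 + U(67)) = (8/(-5 + 7³) + 4749)/(-2757 + (3 - √(60 + 67))) = (8/(-5 + 343) + 4749)/(-2757 + (3 - √127)) = (8/338 + 4749)/(-2754 - √127) = (8*(1/338) + 4749)/(-2754 - √127) = (4/169 + 4749)/(-2754 - √127) = 802585/(169*(-2754 - √127))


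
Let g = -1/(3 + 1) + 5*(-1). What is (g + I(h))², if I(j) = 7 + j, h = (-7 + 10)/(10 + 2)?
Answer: 4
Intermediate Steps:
h = ¼ (h = 3/12 = 3*(1/12) = ¼ ≈ 0.25000)
g = -21/4 (g = -1/4 - 5 = -1*¼ - 5 = -¼ - 5 = -21/4 ≈ -5.2500)
(g + I(h))² = (-21/4 + (7 + ¼))² = (-21/4 + 29/4)² = 2² = 4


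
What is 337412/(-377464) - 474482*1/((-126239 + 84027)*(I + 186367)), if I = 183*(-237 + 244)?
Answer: -167028779172329/186868209595904 ≈ -0.89383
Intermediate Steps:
I = 1281 (I = 183*7 = 1281)
337412/(-377464) - 474482*1/((-126239 + 84027)*(I + 186367)) = 337412/(-377464) - 474482*1/((-126239 + 84027)*(1281 + 186367)) = 337412*(-1/377464) - 474482/(187648*(-42212)) = -84353/94366 - 474482/(-7920997376) = -84353/94366 - 474482*(-1/7920997376) = -84353/94366 + 237241/3960498688 = -167028779172329/186868209595904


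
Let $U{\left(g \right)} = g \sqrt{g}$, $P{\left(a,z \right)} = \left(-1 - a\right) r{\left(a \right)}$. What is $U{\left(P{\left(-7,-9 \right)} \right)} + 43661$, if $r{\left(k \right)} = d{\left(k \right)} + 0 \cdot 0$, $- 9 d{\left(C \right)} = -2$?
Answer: $43661 + \frac{8 \sqrt{3}}{9} \approx 43663.0$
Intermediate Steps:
$d{\left(C \right)} = \frac{2}{9}$ ($d{\left(C \right)} = \left(- \frac{1}{9}\right) \left(-2\right) = \frac{2}{9}$)
$r{\left(k \right)} = \frac{2}{9}$ ($r{\left(k \right)} = \frac{2}{9} + 0 \cdot 0 = \frac{2}{9} + 0 = \frac{2}{9}$)
$P{\left(a,z \right)} = - \frac{2}{9} - \frac{2 a}{9}$ ($P{\left(a,z \right)} = \left(-1 - a\right) \frac{2}{9} = - \frac{2}{9} - \frac{2 a}{9}$)
$U{\left(g \right)} = g^{\frac{3}{2}}$
$U{\left(P{\left(-7,-9 \right)} \right)} + 43661 = \left(- \frac{2}{9} - - \frac{14}{9}\right)^{\frac{3}{2}} + 43661 = \left(- \frac{2}{9} + \frac{14}{9}\right)^{\frac{3}{2}} + 43661 = \left(\frac{4}{3}\right)^{\frac{3}{2}} + 43661 = \frac{8 \sqrt{3}}{9} + 43661 = 43661 + \frac{8 \sqrt{3}}{9}$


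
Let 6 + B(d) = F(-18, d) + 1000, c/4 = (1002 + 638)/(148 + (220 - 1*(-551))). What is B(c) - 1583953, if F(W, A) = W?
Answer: -1582977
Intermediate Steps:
c = 6560/919 (c = 4*((1002 + 638)/(148 + (220 - 1*(-551)))) = 4*(1640/(148 + (220 + 551))) = 4*(1640/(148 + 771)) = 4*(1640/919) = 6560/919 ≈ 7.1382)
B(d) = 976 (B(d) = -6 + (-18 + 1000) = -6 + 982 = 976)
B(c) - 1583953 = 976 - 1583953 = -1582977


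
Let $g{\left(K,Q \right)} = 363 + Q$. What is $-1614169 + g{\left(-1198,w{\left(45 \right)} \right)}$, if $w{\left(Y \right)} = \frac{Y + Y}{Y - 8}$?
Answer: $- \frac{59710732}{37} \approx -1.6138 \cdot 10^{6}$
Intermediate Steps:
$w{\left(Y \right)} = \frac{2 Y}{-8 + Y}$
$-1614169 + g{\left(-1198,w{\left(45 \right)} \right)} = -1614169 + \left(363 + 2 \cdot 45 \frac{1}{-8 + 45}\right) = -1614169 + \left(363 + 2 \cdot 45 \cdot \frac{1}{37}\right) = -1614169 + \left(363 + \frac{90}{37}\right) = -1614169 + \frac{13521}{37} = - \frac{59710732}{37}$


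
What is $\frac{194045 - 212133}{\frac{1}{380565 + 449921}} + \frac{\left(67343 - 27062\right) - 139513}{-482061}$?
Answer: $- \frac{7241438761753616}{482061} \approx -1.5022 \cdot 10^{10}$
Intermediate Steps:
$\frac{194045 - 212133}{\frac{1}{380565 + 449921}} + \frac{\left(67343 - 27062\right) - 139513}{-482061} = - \frac{18088}{\frac{1}{830486}} + \left(40281 - 139513\right) \left(- \frac{1}{482061}\right) = - 18088 \frac{1}{\frac{1}{830486}} - - \frac{99232}{482061} = \left(-18088\right) 830486 + \frac{99232}{482061} = -15021830768 + \frac{99232}{482061} = - \frac{7241438761753616}{482061}$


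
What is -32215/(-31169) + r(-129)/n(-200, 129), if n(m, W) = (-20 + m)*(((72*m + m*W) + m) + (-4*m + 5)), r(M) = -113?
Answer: 280618121403/271510042100 ≈ 1.0335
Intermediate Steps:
n(m, W) = (-20 + m)*(5 + 69*m + W*m) (n(m, W) = (-20 + m)*(((72*m + W*m) + m) + (5 - 4*m)) = (-20 + m)*((73*m + W*m) + (5 - 4*m)) = (-20 + m)*(5 + 69*m + W*m))
-32215/(-31169) + r(-129)/n(-200, 129) = -32215/(-31169) - 113/(-100 - 1375*(-200) + 69*(-200)**2 + 129*(-200)**2 - 20*129*(-200)) = -32215*(-1/31169) - 113/(-100 + 275000 + 69*40000 + 129*40000 + 516000) = 32215/31169 - 113/(-100 + 275000 + 2760000 + 5160000 + 516000) = 32215/31169 - 113/8710900 = 280618121403/271510042100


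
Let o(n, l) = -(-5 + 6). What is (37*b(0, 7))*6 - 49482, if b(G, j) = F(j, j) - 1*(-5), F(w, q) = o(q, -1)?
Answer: -48594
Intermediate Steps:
o(n, l) = -1 (o(n, l) = -1*1 = -1)
F(w, q) = -1
b(G, j) = 4 (b(G, j) = -1 - 1*(-5) = -1 + 5 = 4)
(37*b(0, 7))*6 - 49482 = (37*4)*6 - 49482 = 148*6 - 49482 = 888 - 49482 = -48594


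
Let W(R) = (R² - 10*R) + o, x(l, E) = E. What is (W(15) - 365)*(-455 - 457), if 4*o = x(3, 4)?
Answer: 263568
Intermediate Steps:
o = 1 (o = (¼)*4 = 1)
W(R) = 1 + R² - 10*R (W(R) = (R² - 10*R) + 1 = 1 + R² - 10*R)
(W(15) - 365)*(-455 - 457) = ((1 + 15² - 10*15) - 365)*(-455 - 457) = ((1 + 225 - 150) - 365)*(-912) = (76 - 365)*(-912) = -289*(-912) = 263568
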